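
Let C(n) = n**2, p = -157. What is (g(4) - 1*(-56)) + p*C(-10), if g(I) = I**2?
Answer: -15628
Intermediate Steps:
(g(4) - 1*(-56)) + p*C(-10) = (4**2 - 1*(-56)) - 157*(-10)**2 = (16 + 56) - 157*100 = 72 - 15700 = -15628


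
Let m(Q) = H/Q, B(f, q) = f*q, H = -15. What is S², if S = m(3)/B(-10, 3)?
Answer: 1/36 ≈ 0.027778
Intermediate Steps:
m(Q) = -15/Q
S = ⅙ (S = (-15/3)/((-10*3)) = -15*⅓/(-30) = -5*(-1/30) = ⅙ ≈ 0.16667)
S² = (⅙)² = 1/36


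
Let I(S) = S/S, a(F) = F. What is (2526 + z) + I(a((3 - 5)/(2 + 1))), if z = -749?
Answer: 1778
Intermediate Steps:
I(S) = 1
(2526 + z) + I(a((3 - 5)/(2 + 1))) = (2526 - 749) + 1 = 1777 + 1 = 1778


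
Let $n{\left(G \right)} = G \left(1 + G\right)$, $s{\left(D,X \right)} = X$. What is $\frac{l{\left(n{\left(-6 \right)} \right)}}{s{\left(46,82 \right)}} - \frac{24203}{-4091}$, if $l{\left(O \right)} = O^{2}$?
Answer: $\frac{2833273}{167731} \approx 16.892$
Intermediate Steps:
$\frac{l{\left(n{\left(-6 \right)} \right)}}{s{\left(46,82 \right)}} - \frac{24203}{-4091} = \frac{\left(- 6 \left(1 - 6\right)\right)^{2}}{82} - \frac{24203}{-4091} = \left(\left(-6\right) \left(-5\right)\right)^{2} \cdot \frac{1}{82} - - \frac{24203}{4091} = 30^{2} \cdot \frac{1}{82} + \frac{24203}{4091} = 900 \cdot \frac{1}{82} + \frac{24203}{4091} = \frac{450}{41} + \frac{24203}{4091} = \frac{2833273}{167731}$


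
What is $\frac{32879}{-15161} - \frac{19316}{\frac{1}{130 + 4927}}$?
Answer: $- \frac{1480941855811}{15161} \approx -9.7681 \cdot 10^{7}$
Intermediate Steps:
$\frac{32879}{-15161} - \frac{19316}{\frac{1}{130 + 4927}} = 32879 \left(- \frac{1}{15161}\right) - \frac{19316}{\frac{1}{5057}} = - \frac{32879}{15161} - 19316 \frac{1}{\frac{1}{5057}} = - \frac{32879}{15161} - 97681012 = - \frac{1480941855811}{15161}$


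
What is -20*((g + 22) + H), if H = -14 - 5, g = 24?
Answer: -540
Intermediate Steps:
H = -19
-20*((g + 22) + H) = -20*((24 + 22) - 19) = -20*(46 - 19) = -20*27 = -540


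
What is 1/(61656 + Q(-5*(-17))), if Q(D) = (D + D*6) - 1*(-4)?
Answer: 1/62255 ≈ 1.6063e-5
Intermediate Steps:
Q(D) = 4 + 7*D (Q(D) = (D + 6*D) + 4 = 7*D + 4 = 4 + 7*D)
1/(61656 + Q(-5*(-17))) = 1/(61656 + (4 + 7*(-5*(-17)))) = 1/(61656 + (4 + 7*85)) = 1/(61656 + (4 + 595)) = 1/(61656 + 599) = 1/62255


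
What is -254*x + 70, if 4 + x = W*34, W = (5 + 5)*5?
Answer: -430714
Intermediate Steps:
W = 50 (W = 10*5 = 50)
x = 1696 (x = -4 + 50*34 = -4 + 1700 = 1696)
-254*x + 70 = -254*1696 + 70 = -430784 + 70 = -430714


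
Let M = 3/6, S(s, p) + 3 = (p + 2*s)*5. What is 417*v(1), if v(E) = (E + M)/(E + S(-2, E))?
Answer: -1251/34 ≈ -36.794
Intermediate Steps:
S(s, p) = -3 + 5*p + 10*s (S(s, p) = -3 + (p + 2*s)*5 = -3 + (5*p + 10*s) = -3 + 5*p + 10*s)
M = ½ (M = 3*(⅙) = ½ ≈ 0.50000)
v(E) = (½ + E)/(-23 + 6*E) (v(E) = (E + ½)/(E + (-3 + 5*E + 10*(-2))) = (½ + E)/(E + (-3 + 5*E - 20)) = (½ + E)/(E + (-23 + 5*E)) = (½ + E)/(-23 + 6*E))
417*v(1) = 417*((1 + 2*1)/(2*(-23 + 6*1))) = 417*((1 + 2)/(2*(-23 + 6))) = 417*((½)*3/(-17)) = 417*((½)*(-1/17)*3) = 417*(-3/34) = -1251/34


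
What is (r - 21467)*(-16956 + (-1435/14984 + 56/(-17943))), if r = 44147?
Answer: -4308048369306045/11202413 ≈ -3.8456e+8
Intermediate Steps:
(r - 21467)*(-16956 + (-1435/14984 + 56/(-17943))) = (44147 - 21467)*(-16956 + (-1435/14984 + 56/(-17943))) = 22680*(-16956 + (-1435*1/14984 + 56*(-1/17943))) = 22680*(-16956 + (-1435/14984 - 56/17943)) = 22680*(-16956 - 26587309/268857912) = 22680*(-4558781343181/268857912) = -4308048369306045/11202413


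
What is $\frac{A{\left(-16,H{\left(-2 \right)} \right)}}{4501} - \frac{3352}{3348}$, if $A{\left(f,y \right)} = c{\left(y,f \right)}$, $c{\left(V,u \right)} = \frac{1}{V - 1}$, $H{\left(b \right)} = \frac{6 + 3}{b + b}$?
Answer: $- \frac{49037242}{48975381} \approx -1.0013$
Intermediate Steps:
$H{\left(b \right)} = \frac{9}{2 b}$
$c{\left(V,u \right)} = \frac{1}{-1 + V}$
$A{\left(f,y \right)} = \frac{1}{-1 + y}$
$\frac{A{\left(-16,H{\left(-2 \right)} \right)}}{4501} - \frac{3352}{3348} = \frac{1}{\left(-1 + \frac{9}{2 \left(-2\right)}\right) 4501} - \frac{3352}{3348} = \frac{1}{-1 + \frac{9}{2} \left(- \frac{1}{2}\right)} \frac{1}{4501} - \frac{838}{837} = \frac{1}{-1 - \frac{9}{4}} \cdot \frac{1}{4501} - \frac{838}{837} = \frac{1}{- \frac{13}{4}} \cdot \frac{1}{4501} - \frac{838}{837} = \left(- \frac{4}{13}\right) \frac{1}{4501} - \frac{838}{837} = - \frac{4}{58513} - \frac{838}{837} = - \frac{49037242}{48975381}$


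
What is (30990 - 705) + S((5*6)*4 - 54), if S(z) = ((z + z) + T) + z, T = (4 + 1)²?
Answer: 30508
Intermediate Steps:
T = 25 (T = 5² = 25)
S(z) = 25 + 3*z (S(z) = ((z + z) + 25) + z = (2*z + 25) + z = (25 + 2*z) + z = 25 + 3*z)
(30990 - 705) + S((5*6)*4 - 54) = (30990 - 705) + (25 + 3*((5*6)*4 - 54)) = 30285 + (25 + 3*(30*4 - 54)) = 30285 + (25 + 3*(120 - 54)) = 30285 + (25 + 3*66) = 30285 + (25 + 198) = 30285 + 223 = 30508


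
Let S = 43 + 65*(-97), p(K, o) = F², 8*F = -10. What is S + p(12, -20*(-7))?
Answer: -100167/16 ≈ -6260.4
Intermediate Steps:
F = -5/4 (F = (⅛)*(-10) = -5/4 ≈ -1.2500)
p(K, o) = 25/16 (p(K, o) = (-5/4)² = 25/16)
S = -6262 (S = 43 - 6305 = -6262)
S + p(12, -20*(-7)) = -6262 + 25/16 = -100167/16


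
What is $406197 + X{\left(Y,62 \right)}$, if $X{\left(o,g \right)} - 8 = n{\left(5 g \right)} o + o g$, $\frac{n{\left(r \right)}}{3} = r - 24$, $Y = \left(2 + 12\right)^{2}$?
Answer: $586525$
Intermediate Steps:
$Y = 196$ ($Y = 14^{2} = 196$)
$n{\left(r \right)} = -72 + 3 r$ ($n{\left(r \right)} = 3 \left(r - 24\right) = 3 \left(-24 + r\right) = -72 + 3 r$)
$X{\left(o,g \right)} = 8 + g o + o \left(-72 + 15 g\right)$ ($X{\left(o,g \right)} = 8 + \left(\left(-72 + 3 \cdot 5 g\right) o + o g\right) = 8 + \left(\left(-72 + 15 g\right) o + g o\right) = 8 + \left(o \left(-72 + 15 g\right) + g o\right) = 8 + \left(g o + o \left(-72 + 15 g\right)\right) = 8 + g o + o \left(-72 + 15 g\right)$)
$406197 + X{\left(Y,62 \right)} = 406197 + \left(8 - 14112 + 16 \cdot 62 \cdot 196\right) = 406197 + \left(8 - 14112 + 194432\right) = 406197 + 180328 = 586525$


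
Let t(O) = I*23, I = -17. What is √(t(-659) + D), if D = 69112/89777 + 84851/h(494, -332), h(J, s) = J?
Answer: I*√2542630561560706/3411526 ≈ 14.781*I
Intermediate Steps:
t(O) = -391 (t(O) = -17*23 = -391)
D = 588600735/3411526 (D = 69112/89777 + 84851/494 = 69112*(1/89777) + 84851*(1/494) = 69112/89777 + 6527/38 = 588600735/3411526 ≈ 172.53)
√(t(-659) + D) = √(-391 + 588600735/3411526) = √(-745305931/3411526) = I*√2542630561560706/3411526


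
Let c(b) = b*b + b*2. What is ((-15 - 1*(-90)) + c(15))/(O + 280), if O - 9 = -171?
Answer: 165/59 ≈ 2.7966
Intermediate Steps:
O = -162 (O = 9 - 171 = -162)
c(b) = b² + 2*b
((-15 - 1*(-90)) + c(15))/(O + 280) = ((-15 - 1*(-90)) + 15*(2 + 15))/(-162 + 280) = ((-15 + 90) + 15*17)/118 = (75 + 255)*(1/118) = 330*(1/118) = 165/59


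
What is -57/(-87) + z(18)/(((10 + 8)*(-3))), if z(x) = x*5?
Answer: -88/87 ≈ -1.0115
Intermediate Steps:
z(x) = 5*x
-57/(-87) + z(18)/(((10 + 8)*(-3))) = -57/(-87) + (5*18)/(((10 + 8)*(-3))) = -57*(-1/87) + 90/((18*(-3))) = 19/29 + 90/(-54) = 19/29 + 90*(-1/54) = 19/29 - 5/3 = -88/87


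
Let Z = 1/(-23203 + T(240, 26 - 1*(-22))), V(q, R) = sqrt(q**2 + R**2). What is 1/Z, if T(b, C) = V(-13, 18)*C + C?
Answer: -23155 + 48*sqrt(493) ≈ -22089.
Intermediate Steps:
V(q, R) = sqrt(R**2 + q**2)
T(b, C) = C + C*sqrt(493) (T(b, C) = sqrt(18**2 + (-13)**2)*C + C = sqrt(324 + 169)*C + C = sqrt(493)*C + C = C*sqrt(493) + C = C + C*sqrt(493))
Z = 1/(-23155 + 48*sqrt(493)) (Z = 1/(-23203 + (26 - 1*(-22))*(1 + sqrt(493))) = 1/(-23203 + (26 + 22)*(1 + sqrt(493))) = 1/(-23203 + 48*(1 + sqrt(493))) = 1/(-23203 + (48 + 48*sqrt(493))) = 1/(-23155 + 48*sqrt(493)) ≈ -4.5271e-5)
1/Z = 1/(-23155/535018153 - 48*sqrt(493)/535018153)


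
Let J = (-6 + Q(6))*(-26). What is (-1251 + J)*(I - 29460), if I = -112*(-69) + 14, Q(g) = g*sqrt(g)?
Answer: 23781210 + 3388008*sqrt(6) ≈ 3.2080e+7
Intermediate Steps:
Q(g) = g**(3/2)
I = 7742 (I = 7728 + 14 = 7742)
J = 156 - 156*sqrt(6) (J = (-6 + 6**(3/2))*(-26) = (-6 + 6*sqrt(6))*(-26) = 156 - 156*sqrt(6) ≈ -226.12)
(-1251 + J)*(I - 29460) = (-1251 + (156 - 156*sqrt(6)))*(7742 - 29460) = (-1095 - 156*sqrt(6))*(-21718) = 23781210 + 3388008*sqrt(6)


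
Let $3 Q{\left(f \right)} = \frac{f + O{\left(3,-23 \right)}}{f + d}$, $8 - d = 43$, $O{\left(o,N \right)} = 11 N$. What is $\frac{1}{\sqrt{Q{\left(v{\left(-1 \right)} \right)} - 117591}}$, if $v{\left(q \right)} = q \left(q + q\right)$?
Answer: $- \frac{3 i \sqrt{128053838}}{11641258} \approx - 0.0029162 i$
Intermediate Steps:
$d = -35$ ($d = 8 - 43 = -35$)
$v{\left(q \right)} = 2 q^{2}$ ($v{\left(q \right)} = q 2 q = 2 q^{2}$)
$Q{\left(f \right)} = \frac{-253 + f}{3 \left(-35 + f\right)}$ ($Q{\left(f \right)} = \frac{\left(f + 11 \left(-23\right)\right) \frac{1}{f - 35}}{3} = \frac{\left(f - 253\right) \frac{1}{-35 + f}}{3} = \frac{\left(-253 + f\right) \frac{1}{-35 + f}}{3} = \frac{\frac{1}{-35 + f} \left(-253 + f\right)}{3} = \frac{-253 + f}{3 \left(-35 + f\right)}$)
$\frac{1}{\sqrt{Q{\left(v{\left(-1 \right)} \right)} - 117591}} = \frac{1}{\sqrt{\frac{-253 + 2 \left(-1\right)^{2}}{3 \left(-35 + 2 \left(-1\right)^{2}\right)} - 117591}} = \frac{1}{\sqrt{\frac{-253 + 2 \cdot 1}{3 \left(-35 + 2 \cdot 1\right)} - 117591}} = \frac{1}{\sqrt{\frac{-253 + 2}{3 \left(-35 + 2\right)} - 117591}} = \frac{1}{\sqrt{\frac{1}{3} \frac{1}{-33} \left(-251\right) - 117591}} = \frac{1}{\sqrt{\frac{1}{3} \left(- \frac{1}{33}\right) \left(-251\right) - 117591}} = \frac{1}{\sqrt{\frac{251}{99} - 117591}} = \frac{1}{\sqrt{- \frac{11641258}{99}}} = \frac{1}{\frac{1}{33} i \sqrt{128053838}} = - \frac{3 i \sqrt{128053838}}{11641258}$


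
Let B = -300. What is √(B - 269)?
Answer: I*√569 ≈ 23.854*I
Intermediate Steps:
√(B - 269) = √(-300 - 269) = √(-569) = I*√569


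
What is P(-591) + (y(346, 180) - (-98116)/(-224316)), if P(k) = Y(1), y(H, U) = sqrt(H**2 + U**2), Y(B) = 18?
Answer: 984893/56079 + 2*sqrt(38029) ≈ 407.58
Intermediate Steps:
P(k) = 18
P(-591) + (y(346, 180) - (-98116)/(-224316)) = 18 + (sqrt(346**2 + 180**2) - (-98116)/(-224316)) = 18 + (sqrt(119716 + 32400) - (-98116)*(-1)/224316) = 18 + (sqrt(152116) - 1*24529/56079) = 18 + (2*sqrt(38029) - 24529/56079) = 18 + (-24529/56079 + 2*sqrt(38029)) = 984893/56079 + 2*sqrt(38029)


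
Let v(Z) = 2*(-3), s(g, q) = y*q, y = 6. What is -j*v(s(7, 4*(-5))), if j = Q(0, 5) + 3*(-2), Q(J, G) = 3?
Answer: -18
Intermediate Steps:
s(g, q) = 6*q
j = -3 (j = 3 + 3*(-2) = 3 - 6 = -3)
v(Z) = -6
-j*v(s(7, 4*(-5))) = -(-3)*(-6) = -1*18 = -18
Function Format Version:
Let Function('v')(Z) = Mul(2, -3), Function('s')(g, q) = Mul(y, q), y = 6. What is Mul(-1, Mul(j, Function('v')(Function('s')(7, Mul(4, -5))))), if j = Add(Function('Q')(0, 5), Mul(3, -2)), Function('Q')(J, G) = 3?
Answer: -18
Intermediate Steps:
Function('s')(g, q) = Mul(6, q)
j = -3 (j = Add(3, Mul(3, -2)) = Add(3, -6) = -3)
Function('v')(Z) = -6
Mul(-1, Mul(j, Function('v')(Function('s')(7, Mul(4, -5))))) = Mul(-1, Mul(-3, -6)) = Mul(-1, 18) = -18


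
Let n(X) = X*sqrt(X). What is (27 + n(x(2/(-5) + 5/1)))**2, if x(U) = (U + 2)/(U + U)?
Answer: 70993881/97336 + 891*sqrt(1518)/1058 ≈ 762.18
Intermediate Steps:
x(U) = (2 + U)/(2*U) (x(U) = (2 + U)/((2*U)) = (2 + U)*(1/(2*U)) = (2 + U)/(2*U))
n(X) = X**(3/2)
(27 + n(x(2/(-5) + 5/1)))**2 = (27 + ((2 + (2/(-5) + 5/1))/(2*(2/(-5) + 5/1)))**(3/2))**2 = (27 + ((2 + (2*(-1/5) + 5*1))/(2*(2*(-1/5) + 5*1)))**(3/2))**2 = (27 + ((2 + (-2/5 + 5))/(2*(-2/5 + 5)))**(3/2))**2 = (27 + ((2 + 23/5)/(2*(23/5)))**(3/2))**2 = (27 + ((1/2)*(5/23)*(33/5))**(3/2))**2 = (27 + (33/46)**(3/2))**2 = (27 + 33*sqrt(1518)/2116)**2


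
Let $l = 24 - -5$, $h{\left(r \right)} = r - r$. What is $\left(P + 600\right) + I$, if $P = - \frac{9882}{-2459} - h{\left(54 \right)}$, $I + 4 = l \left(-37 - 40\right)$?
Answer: $- \frac{4015501}{2459} \approx -1633.0$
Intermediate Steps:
$h{\left(r \right)} = 0$
$l = 29$ ($l = 24 + 5 = 29$)
$I = -2237$ ($I = -4 + 29 \left(-37 - 40\right) = -4 + 29 \left(-77\right) = -4 - 2233 = -2237$)
$P = \frac{9882}{2459}$ ($P = - \frac{9882}{-2459} - 0 = \left(-9882\right) \left(- \frac{1}{2459}\right) + 0 = \frac{9882}{2459} + 0 = \frac{9882}{2459} \approx 4.0187$)
$\left(P + 600\right) + I = \left(\frac{9882}{2459} + 600\right) - 2237 = \frac{1485282}{2459} - 2237 = - \frac{4015501}{2459}$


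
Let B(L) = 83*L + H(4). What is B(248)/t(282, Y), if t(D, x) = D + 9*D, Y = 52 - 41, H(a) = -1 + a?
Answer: 20587/2820 ≈ 7.3004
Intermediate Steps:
B(L) = 3 + 83*L (B(L) = 83*L + (-1 + 4) = 83*L + 3 = 3 + 83*L)
Y = 11
t(D, x) = 10*D
B(248)/t(282, Y) = (3 + 83*248)/((10*282)) = (3 + 20584)/2820 = 20587*(1/2820) = 20587/2820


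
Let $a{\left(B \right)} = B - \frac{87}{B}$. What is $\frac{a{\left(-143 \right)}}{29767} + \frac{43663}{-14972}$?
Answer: $- \frac{186164322367}{63731027932} \approx -2.9211$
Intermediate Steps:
$a{\left(B \right)} = B - \frac{87}{B}$
$\frac{a{\left(-143 \right)}}{29767} + \frac{43663}{-14972} = \frac{-143 - \frac{87}{-143}}{29767} + \frac{43663}{-14972} = \left(-143 - - \frac{87}{143}\right) \frac{1}{29767} + 43663 \left(- \frac{1}{14972}\right) = \left(-143 + \frac{87}{143}\right) \frac{1}{29767} - \frac{43663}{14972} = \left(- \frac{20362}{143}\right) \frac{1}{29767} - \frac{43663}{14972} = - \frac{20362}{4256681} - \frac{43663}{14972} = - \frac{186164322367}{63731027932}$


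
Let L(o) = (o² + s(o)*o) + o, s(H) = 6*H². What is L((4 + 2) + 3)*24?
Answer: 107136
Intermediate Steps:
L(o) = o + o² + 6*o³ (L(o) = (o² + (6*o²)*o) + o = (o² + 6*o³) + o = o + o² + 6*o³)
L((4 + 2) + 3)*24 = (((4 + 2) + 3)*(1 + ((4 + 2) + 3) + 6*((4 + 2) + 3)²))*24 = ((6 + 3)*(1 + (6 + 3) + 6*(6 + 3)²))*24 = (9*(1 + 9 + 6*9²))*24 = (9*(1 + 9 + 6*81))*24 = (9*(1 + 9 + 486))*24 = (9*496)*24 = 4464*24 = 107136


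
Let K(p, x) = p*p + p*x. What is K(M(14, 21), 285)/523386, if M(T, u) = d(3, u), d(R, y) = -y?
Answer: -308/29077 ≈ -0.010593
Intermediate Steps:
M(T, u) = -u
K(p, x) = p**2 + p*x
K(M(14, 21), 285)/523386 = ((-1*21)*(-1*21 + 285))/523386 = -21*(-21 + 285)*(1/523386) = -21*264*(1/523386) = -5544*1/523386 = -308/29077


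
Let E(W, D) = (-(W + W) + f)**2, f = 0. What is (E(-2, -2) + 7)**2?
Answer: 529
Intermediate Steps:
E(W, D) = 4*W**2 (E(W, D) = (-(W + W) + 0)**2 = (-2*W + 0)**2 = (-2*W)**2 = 4*W**2)
(E(-2, -2) + 7)**2 = (4*(-2)**2 + 7)**2 = (4*4 + 7)**2 = (16 + 7)**2 = 23**2 = 529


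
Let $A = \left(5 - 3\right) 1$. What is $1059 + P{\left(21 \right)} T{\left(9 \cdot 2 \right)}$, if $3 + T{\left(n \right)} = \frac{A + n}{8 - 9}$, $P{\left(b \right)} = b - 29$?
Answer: $1243$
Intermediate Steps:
$P{\left(b \right)} = -29 + b$
$A = 2$ ($A = 2 \cdot 1 = 2$)
$T{\left(n \right)} = -5 - n$ ($T{\left(n \right)} = -3 + \frac{2 + n}{8 - 9} = -3 + \frac{2 + n}{-1} = -3 + \left(2 + n\right) \left(-1\right) = -3 - \left(2 + n\right) = -5 - n$)
$1059 + P{\left(21 \right)} T{\left(9 \cdot 2 \right)} = 1059 + \left(-29 + 21\right) \left(-5 - 9 \cdot 2\right) = 1059 - 8 \left(-5 - 18\right) = 1059 - -184 = 1059 + 184 = 1243$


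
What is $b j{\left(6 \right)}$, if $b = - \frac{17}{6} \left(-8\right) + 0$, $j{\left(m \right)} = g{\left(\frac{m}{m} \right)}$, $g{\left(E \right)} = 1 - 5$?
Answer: $- \frac{272}{3} \approx -90.667$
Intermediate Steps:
$g{\left(E \right)} = -4$ ($g{\left(E \right)} = 1 - 5 = -4$)
$j{\left(m \right)} = -4$
$b = \frac{68}{3}$ ($b = \left(-17\right) \frac{1}{6} \left(-8\right) + 0 = \left(- \frac{17}{6}\right) \left(-8\right) + 0 = \frac{68}{3} + 0 = \frac{68}{3} \approx 22.667$)
$b j{\left(6 \right)} = \frac{68}{3} \left(-4\right) = - \frac{272}{3}$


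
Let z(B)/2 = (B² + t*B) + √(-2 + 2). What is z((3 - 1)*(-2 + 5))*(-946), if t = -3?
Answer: -34056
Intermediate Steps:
z(B) = -6*B + 2*B² (z(B) = 2*((B² - 3*B) + √(-2 + 2)) = 2*((B² - 3*B) + √0) = 2*((B² - 3*B) + 0) = 2*(B² - 3*B) = -6*B + 2*B²)
z((3 - 1)*(-2 + 5))*(-946) = (2*((3 - 1)*(-2 + 5))*(-3 + (3 - 1)*(-2 + 5)))*(-946) = (2*(2*3)*(-3 + 2*3))*(-946) = (2*6*(-3 + 6))*(-946) = (2*6*3)*(-946) = 36*(-946) = -34056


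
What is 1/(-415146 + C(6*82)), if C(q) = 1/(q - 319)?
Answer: -173/71820257 ≈ -2.4088e-6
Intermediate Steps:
C(q) = 1/(-319 + q)
1/(-415146 + C(6*82)) = 1/(-415146 + 1/(-319 + 6*82)) = 1/(-415146 + 1/(-319 + 492)) = 1/(-415146 + 1/173) = 1/(-71820257/173) = -173/71820257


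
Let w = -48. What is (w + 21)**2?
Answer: 729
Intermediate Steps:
(w + 21)**2 = (-48 + 21)**2 = (-27)**2 = 729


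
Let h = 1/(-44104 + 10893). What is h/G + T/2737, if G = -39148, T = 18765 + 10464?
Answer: 38001915642949/3558494752036 ≈ 10.679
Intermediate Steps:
T = 29229
h = -1/33211 (h = 1/(-33211) = -1/33211 ≈ -3.0111e-5)
h/G + T/2737 = -1/33211/(-39148) + 29229/2737 = -1/33211*(-1/39148) + 29229*(1/2737) = 1/1300144228 + 29229/2737 = 38001915642949/3558494752036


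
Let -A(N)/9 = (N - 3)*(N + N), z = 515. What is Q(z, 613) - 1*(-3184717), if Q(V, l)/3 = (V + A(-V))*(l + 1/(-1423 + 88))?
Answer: -785556537413/89 ≈ -8.8265e+9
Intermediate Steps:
A(N) = -18*N*(-3 + N) (A(N) = -9*(N - 3)*(N + N) = -9*(-3 + N)*2*N = -18*N*(-3 + N))
Q(V, l) = 3*(-1/1335 + l)*(V - 18*V*(3 + V)) (Q(V, l) = 3*((V + 18*(-V)*(3 - (-1)*V))*(l + 1/(-1423 + 88))) = 3*((V + 18*(-V)*(3 + V))*(l + 1/(-1335))) = 3*((V - 18*V*(3 + V))*(l - 1/1335)) = 3*((V - 18*V*(3 + V))*(-1/1335 + l)) = 3*((-1/1335 + l)*(V - 18*V*(3 + V))) = 3*(-1/1335 + l)*(V - 18*V*(3 + V)))
Q(z, 613) - 1*(-3184717) = (1/445)*515*(53 - 70755*613 + 18*515 - 24030*515*613) - 1*(-3184717) = (1/445)*515*(53 - 43372815 + 9270 - 7586150850) + 3184717 = (1/445)*515*(-7629514342) + 3184717 = -785839977226/89 + 3184717 = -785556537413/89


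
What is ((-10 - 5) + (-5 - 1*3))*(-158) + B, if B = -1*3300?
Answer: 334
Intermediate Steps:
B = -3300
((-10 - 5) + (-5 - 1*3))*(-158) + B = ((-10 - 5) + (-5 - 1*3))*(-158) - 3300 = (-15 + (-5 - 3))*(-158) - 3300 = (-15 - 8)*(-158) - 3300 = -23*(-158) - 3300 = 3634 - 3300 = 334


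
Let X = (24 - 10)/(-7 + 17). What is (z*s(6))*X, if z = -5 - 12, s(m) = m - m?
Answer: 0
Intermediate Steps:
s(m) = 0
z = -17
X = 7/5 (X = 14/10 = 14*(⅒) = 7/5 ≈ 1.4000)
(z*s(6))*X = -17*0*(7/5) = 0*(7/5) = 0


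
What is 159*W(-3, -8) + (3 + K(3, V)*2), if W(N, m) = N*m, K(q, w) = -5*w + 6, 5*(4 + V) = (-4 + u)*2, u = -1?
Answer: 3891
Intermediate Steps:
V = -6 (V = -4 + ((-4 - 1)*2)/5 = -4 + (-5*2)/5 = -4 + (⅕)*(-10) = -4 - 2 = -6)
K(q, w) = 6 - 5*w
159*W(-3, -8) + (3 + K(3, V)*2) = 159*(-3*(-8)) + (3 + (6 - 5*(-6))*2) = 159*24 + (3 + (6 + 30)*2) = 3816 + (3 + 36*2) = 3816 + (3 + 72) = 3816 + 75 = 3891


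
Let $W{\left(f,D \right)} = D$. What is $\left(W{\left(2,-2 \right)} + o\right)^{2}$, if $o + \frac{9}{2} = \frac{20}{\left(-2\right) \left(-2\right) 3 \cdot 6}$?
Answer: $\frac{3136}{81} \approx 38.716$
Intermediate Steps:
$o = - \frac{38}{9}$ ($o = - \frac{9}{2} + \frac{20}{\left(-2\right) \left(-2\right) 3 \cdot 6} = - \frac{9}{2} + \frac{20}{4 \cdot 3 \cdot 6} = - \frac{9}{2} + \frac{20}{12 \cdot 6} = - \frac{9}{2} + \frac{20}{72} = - \frac{9}{2} + 20 \cdot \frac{1}{72} = - \frac{9}{2} + \frac{5}{18} = - \frac{38}{9} \approx -4.2222$)
$\left(W{\left(2,-2 \right)} + o\right)^{2} = \left(-2 - \frac{38}{9}\right)^{2} = \left(- \frac{56}{9}\right)^{2} = \frac{3136}{81}$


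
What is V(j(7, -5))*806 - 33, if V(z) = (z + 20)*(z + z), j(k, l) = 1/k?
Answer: 225675/49 ≈ 4605.6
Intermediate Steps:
V(z) = 2*z*(20 + z) (V(z) = (20 + z)*(2*z) = 2*z*(20 + z))
V(j(7, -5))*806 - 33 = (2*(20 + 1/7)/7)*806 - 33 = (2*(⅐)*(20 + ⅐))*806 - 33 = (2*(⅐)*(141/7))*806 - 33 = (282/49)*806 - 33 = 227292/49 - 33 = 225675/49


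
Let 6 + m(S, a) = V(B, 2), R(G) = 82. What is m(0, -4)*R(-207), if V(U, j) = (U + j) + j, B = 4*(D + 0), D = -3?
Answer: -1148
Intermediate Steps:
B = -12 (B = 4*(-3 + 0) = 4*(-3) = -12)
V(U, j) = U + 2*j
m(S, a) = -14 (m(S, a) = -6 + (-12 + 2*2) = -6 + (-12 + 4) = -6 - 8 = -14)
m(0, -4)*R(-207) = -14*82 = -1148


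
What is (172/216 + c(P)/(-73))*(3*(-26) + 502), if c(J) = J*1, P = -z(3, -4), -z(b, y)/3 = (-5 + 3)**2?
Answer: 528092/1971 ≈ 267.93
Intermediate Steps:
z(b, y) = -12 (z(b, y) = -3*(-5 + 3)**2 = -3*(-2)**2 = -3*4 = -12)
P = 12 (P = -1*(-12) = 12)
c(J) = J
(172/216 + c(P)/(-73))*(3*(-26) + 502) = (172/216 + 12/(-73))*(3*(-26) + 502) = (172*(1/216) + 12*(-1/73))*(-78 + 502) = (43/54 - 12/73)*424 = (2491/3942)*424 = 528092/1971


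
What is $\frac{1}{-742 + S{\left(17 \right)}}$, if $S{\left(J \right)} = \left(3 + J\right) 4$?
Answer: $- \frac{1}{662} \approx -0.0015106$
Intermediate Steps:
$S{\left(J \right)} = 12 + 4 J$
$\frac{1}{-742 + S{\left(17 \right)}} = \frac{1}{-742 + \left(12 + 4 \cdot 17\right)} = \frac{1}{-742 + \left(12 + 68\right)} = \frac{1}{-742 + 80} = \frac{1}{-662} = - \frac{1}{662}$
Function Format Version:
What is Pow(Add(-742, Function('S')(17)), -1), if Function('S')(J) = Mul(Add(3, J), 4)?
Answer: Rational(-1, 662) ≈ -0.0015106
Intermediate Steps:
Function('S')(J) = Add(12, Mul(4, J))
Pow(Add(-742, Function('S')(17)), -1) = Pow(Add(-742, Add(12, Mul(4, 17))), -1) = Pow(Add(-742, Add(12, 68)), -1) = Pow(Add(-742, 80), -1) = Pow(-662, -1) = Rational(-1, 662)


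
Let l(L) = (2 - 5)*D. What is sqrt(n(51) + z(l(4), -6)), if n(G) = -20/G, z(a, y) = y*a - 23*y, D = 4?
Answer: sqrt(545190)/51 ≈ 14.478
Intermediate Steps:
l(L) = -12 (l(L) = (2 - 5)*4 = -3*4 = -12)
z(a, y) = -23*y + a*y (z(a, y) = a*y - 23*y = -23*y + a*y)
sqrt(n(51) + z(l(4), -6)) = sqrt(-20/51 - 6*(-23 - 12)) = sqrt(-20*1/51 - 6*(-35)) = sqrt(-20/51 + 210) = sqrt(10690/51) = sqrt(545190)/51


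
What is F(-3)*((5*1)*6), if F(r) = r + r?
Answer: -180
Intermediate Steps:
F(r) = 2*r
F(-3)*((5*1)*6) = (2*(-3))*((5*1)*6) = -30*6 = -6*30 = -180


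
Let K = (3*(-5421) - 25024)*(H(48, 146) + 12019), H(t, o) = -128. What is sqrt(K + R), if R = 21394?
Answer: I*sqrt(490922323) ≈ 22157.0*I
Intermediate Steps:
K = -490943717 (K = (3*(-5421) - 25024)*(-128 + 12019) = (-16263 - 25024)*11891 = -41287*11891 = -490943717)
sqrt(K + R) = sqrt(-490943717 + 21394) = sqrt(-490922323) = I*sqrt(490922323)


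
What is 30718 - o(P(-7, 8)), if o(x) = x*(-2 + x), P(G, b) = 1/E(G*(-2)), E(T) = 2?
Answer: 122875/4 ≈ 30719.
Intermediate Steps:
P(G, b) = ½ (P(G, b) = 1/2 = ½)
30718 - o(P(-7, 8)) = 30718 - (-2 + ½)/2 = 30718 - (-3)/(2*2) = 30718 - 1*(-¾) = 30718 + ¾ = 122875/4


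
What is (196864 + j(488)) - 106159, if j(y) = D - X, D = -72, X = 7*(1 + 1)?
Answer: 90619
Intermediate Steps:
X = 14 (X = 7*2 = 14)
j(y) = -86 (j(y) = -72 - 1*14 = -72 - 14 = -86)
(196864 + j(488)) - 106159 = (196864 - 86) - 106159 = 196778 - 106159 = 90619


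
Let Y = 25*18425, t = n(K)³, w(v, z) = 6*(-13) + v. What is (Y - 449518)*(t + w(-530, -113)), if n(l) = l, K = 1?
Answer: -6741949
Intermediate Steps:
w(v, z) = -78 + v
t = 1 (t = 1³ = 1)
Y = 460625
(Y - 449518)*(t + w(-530, -113)) = (460625 - 449518)*(1 + (-78 - 530)) = 11107*(1 - 608) = 11107*(-607) = -6741949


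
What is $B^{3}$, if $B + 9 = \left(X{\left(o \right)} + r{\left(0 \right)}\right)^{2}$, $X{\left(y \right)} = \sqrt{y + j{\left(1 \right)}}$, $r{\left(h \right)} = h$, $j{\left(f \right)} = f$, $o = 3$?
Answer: $-125$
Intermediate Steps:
$X{\left(y \right)} = \sqrt{1 + y}$ ($X{\left(y \right)} = \sqrt{y + 1} = \sqrt{1 + y}$)
$B = -5$ ($B = -9 + \left(\sqrt{1 + 3} + 0\right)^{2} = -9 + \left(\sqrt{4} + 0\right)^{2} = -9 + \left(2 + 0\right)^{2} = -9 + 2^{2} = -9 + 4 = -5$)
$B^{3} = \left(-5\right)^{3} = -125$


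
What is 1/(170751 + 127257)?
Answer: 1/298008 ≈ 3.3556e-6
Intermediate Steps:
1/(170751 + 127257) = 1/298008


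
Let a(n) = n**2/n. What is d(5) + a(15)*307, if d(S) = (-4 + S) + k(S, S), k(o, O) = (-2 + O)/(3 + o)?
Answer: 36851/8 ≈ 4606.4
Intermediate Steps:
k(o, O) = (-2 + O)/(3 + o)
d(S) = -4 + S + (-2 + S)/(3 + S) (d(S) = (-4 + S) + (-2 + S)/(3 + S) = -4 + S + (-2 + S)/(3 + S))
a(n) = n
d(5) + a(15)*307 = (-14 + 5**2)/(3 + 5) + 15*307 = (-14 + 25)/8 + 4605 = (1/8)*11 + 4605 = 11/8 + 4605 = 36851/8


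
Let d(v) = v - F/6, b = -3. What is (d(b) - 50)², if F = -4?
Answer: 24649/9 ≈ 2738.8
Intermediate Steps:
d(v) = ⅔ + v (d(v) = v - (-4)/6 = v - 1*(-⅔) = v + ⅔ = ⅔ + v)
(d(b) - 50)² = ((⅔ - 3) - 50)² = (-7/3 - 50)² = (-157/3)² = 24649/9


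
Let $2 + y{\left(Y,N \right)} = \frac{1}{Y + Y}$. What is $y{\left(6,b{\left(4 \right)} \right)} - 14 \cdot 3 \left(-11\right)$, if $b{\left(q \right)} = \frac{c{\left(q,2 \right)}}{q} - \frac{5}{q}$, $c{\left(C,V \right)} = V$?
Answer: $\frac{5521}{12} \approx 460.08$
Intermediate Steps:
$b{\left(q \right)} = - \frac{3}{q}$ ($b{\left(q \right)} = \frac{2}{q} - \frac{5}{q} = - \frac{3}{q}$)
$y{\left(Y,N \right)} = -2 + \frac{1}{2 Y}$ ($y{\left(Y,N \right)} = -2 + \frac{1}{Y + Y} = -2 + \frac{1}{2 Y}$)
$y{\left(6,b{\left(4 \right)} \right)} - 14 \cdot 3 \left(-11\right) = \left(-2 + \frac{1}{2 \cdot 6}\right) - 14 \cdot 3 \left(-11\right) = \left(-2 + \frac{1}{2} \cdot \frac{1}{6}\right) - -462 = \left(-2 + \frac{1}{12}\right) + 462 = - \frac{23}{12} + 462 = \frac{5521}{12}$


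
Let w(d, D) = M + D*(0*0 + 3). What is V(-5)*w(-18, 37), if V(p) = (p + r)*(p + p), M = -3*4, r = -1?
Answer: 5940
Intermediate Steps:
M = -12
V(p) = 2*p*(-1 + p) (V(p) = (p - 1)*(p + p) = (-1 + p)*(2*p) = 2*p*(-1 + p))
w(d, D) = -12 + 3*D (w(d, D) = -12 + D*(0*0 + 3) = -12 + D*(0 + 3) = -12 + D*3 = -12 + 3*D)
V(-5)*w(-18, 37) = (2*(-5)*(-1 - 5))*(-12 + 3*37) = (2*(-5)*(-6))*(-12 + 111) = 60*99 = 5940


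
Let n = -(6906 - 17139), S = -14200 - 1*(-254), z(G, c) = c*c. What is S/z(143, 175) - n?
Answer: -313399571/30625 ≈ -10233.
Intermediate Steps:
z(G, c) = c**2
S = -13946 (S = -14200 + 254 = -13946)
n = 10233 (n = -1*(-10233) = 10233)
S/z(143, 175) - n = -13946/(175**2) - 1*10233 = -13946/30625 - 10233 = -313399571/30625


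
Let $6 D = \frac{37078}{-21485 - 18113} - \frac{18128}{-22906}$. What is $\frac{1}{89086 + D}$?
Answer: $\frac{104657514}{9323516763817} \approx 1.1225 \cdot 10^{-5}$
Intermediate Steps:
$D = - \frac{2528387}{104657514}$ ($D = \frac{\frac{37078}{-21485 - 18113} - \frac{18128}{-22906}}{6} = \frac{\frac{37078}{-21485 - 18113} - - \frac{9064}{11453}}{6} = \frac{\frac{37078}{-39598} + \frac{9064}{11453}}{6} = \frac{37078 \left(- \frac{1}{39598}\right) + \frac{9064}{11453}}{6} = \frac{- \frac{18539}{19799} + \frac{9064}{11453}}{6} = \frac{1}{6} \left(- \frac{2528387}{17442919}\right) = - \frac{2528387}{104657514} \approx -0.024159$)
$\frac{1}{89086 + D} = \frac{1}{89086 - \frac{2528387}{104657514}} = \frac{1}{\frac{9323516763817}{104657514}} = \frac{104657514}{9323516763817}$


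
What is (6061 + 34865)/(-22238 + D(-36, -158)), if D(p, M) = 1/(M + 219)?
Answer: -2496486/1356517 ≈ -1.8404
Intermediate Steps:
D(p, M) = 1/(219 + M)
(6061 + 34865)/(-22238 + D(-36, -158)) = (6061 + 34865)/(-22238 + 1/(219 - 158)) = 40926/(-22238 + 1/61) = 40926/(-1356517/61) = 40926*(-61/1356517) = -2496486/1356517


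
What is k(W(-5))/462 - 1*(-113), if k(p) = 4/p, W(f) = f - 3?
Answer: 104411/924 ≈ 113.00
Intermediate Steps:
W(f) = -3 + f
k(W(-5))/462 - 1*(-113) = (4/(-3 - 5))/462 - 1*(-113) = (4/(-8))*(1/462) + 113 = (4*(-⅛))*(1/462) + 113 = -½*1/462 + 113 = -1/924 + 113 = 104411/924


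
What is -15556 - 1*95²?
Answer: -24581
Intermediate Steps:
-15556 - 1*95² = -15556 - 1*9025 = -15556 - 9025 = -24581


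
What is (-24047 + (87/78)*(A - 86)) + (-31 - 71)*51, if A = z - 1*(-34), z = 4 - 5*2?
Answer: -381078/13 ≈ -29314.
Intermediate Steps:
z = -6 (z = 4 - 10 = -6)
A = 28 (A = -6 - 1*(-34) = -6 + 34 = 28)
(-24047 + (87/78)*(A - 86)) + (-31 - 71)*51 = (-24047 + (87/78)*(28 - 86)) + (-31 - 71)*51 = (-24047 + (87*(1/78))*(-58)) - 102*51 = (-24047 + (29/26)*(-58)) - 5202 = (-24047 - 841/13) - 5202 = -313452/13 - 5202 = -381078/13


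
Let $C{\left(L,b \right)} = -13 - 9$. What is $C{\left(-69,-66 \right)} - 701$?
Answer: $-723$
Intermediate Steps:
$C{\left(L,b \right)} = -22$ ($C{\left(L,b \right)} = -13 - 9 = -22$)
$C{\left(-69,-66 \right)} - 701 = -22 - 701 = -723$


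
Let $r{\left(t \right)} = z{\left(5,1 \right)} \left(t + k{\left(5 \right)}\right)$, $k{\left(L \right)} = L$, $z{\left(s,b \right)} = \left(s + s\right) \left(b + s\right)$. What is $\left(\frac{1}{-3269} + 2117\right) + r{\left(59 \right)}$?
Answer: $\frac{19473432}{3269} \approx 5957.0$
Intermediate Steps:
$z{\left(s,b \right)} = 2 s \left(b + s\right)$
$r{\left(t \right)} = 300 + 60 t$ ($r{\left(t \right)} = 2 \cdot 5 \left(1 + 5\right) \left(t + 5\right) = 2 \cdot 5 \cdot 6 \left(5 + t\right) = 60 \left(5 + t\right) = 300 + 60 t$)
$\left(\frac{1}{-3269} + 2117\right) + r{\left(59 \right)} = \left(\frac{1}{-3269} + 2117\right) + \left(300 + 60 \cdot 59\right) = \left(- \frac{1}{3269} + 2117\right) + \left(300 + 3540\right) = \frac{6920472}{3269} + 3840 = \frac{19473432}{3269}$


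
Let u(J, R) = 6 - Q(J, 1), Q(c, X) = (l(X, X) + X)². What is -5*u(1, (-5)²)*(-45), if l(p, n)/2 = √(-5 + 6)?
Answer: -675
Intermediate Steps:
l(p, n) = 2 (l(p, n) = 2*√(-5 + 6) = 2*√1 = 2*1 = 2)
Q(c, X) = (2 + X)²
u(J, R) = -3 (u(J, R) = 6 - (2 + 1)² = 6 - 1*3² = 6 - 1*9 = 6 - 9 = -3)
-5*u(1, (-5)²)*(-45) = -5*(-3)*(-45) = 15*(-45) = -675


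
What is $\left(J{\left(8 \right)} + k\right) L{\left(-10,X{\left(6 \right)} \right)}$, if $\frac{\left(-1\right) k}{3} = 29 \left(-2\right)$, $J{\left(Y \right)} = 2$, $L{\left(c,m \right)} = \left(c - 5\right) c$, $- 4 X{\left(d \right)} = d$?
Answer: $26400$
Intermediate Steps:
$X{\left(d \right)} = - \frac{d}{4}$
$L{\left(c,m \right)} = c \left(-5 + c\right)$ ($L{\left(c,m \right)} = \left(-5 + c\right) c = c \left(-5 + c\right)$)
$k = 174$ ($k = - 3 \cdot 29 \left(-2\right) = \left(-3\right) \left(-58\right) = 174$)
$\left(J{\left(8 \right)} + k\right) L{\left(-10,X{\left(6 \right)} \right)} = \left(2 + 174\right) \left(- 10 \left(-5 - 10\right)\right) = 176 \left(\left(-10\right) \left(-15\right)\right) = 176 \cdot 150 = 26400$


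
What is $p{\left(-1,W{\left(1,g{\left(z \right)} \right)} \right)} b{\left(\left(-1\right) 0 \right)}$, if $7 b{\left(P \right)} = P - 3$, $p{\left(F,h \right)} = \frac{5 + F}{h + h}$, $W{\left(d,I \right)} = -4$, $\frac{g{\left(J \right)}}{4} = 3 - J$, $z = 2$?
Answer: $\frac{3}{14} \approx 0.21429$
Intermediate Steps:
$g{\left(J \right)} = 12 - 4 J$ ($g{\left(J \right)} = 4 \left(3 - J\right) = 12 - 4 J$)
$p{\left(F,h \right)} = \frac{5 + F}{2 h}$
$b{\left(P \right)} = - \frac{3}{7} + \frac{P}{7}$ ($b{\left(P \right)} = \frac{P - 3}{7} = \frac{-3 + P}{7} = - \frac{3}{7} + \frac{P}{7}$)
$p{\left(-1,W{\left(1,g{\left(z \right)} \right)} \right)} b{\left(\left(-1\right) 0 \right)} = \frac{5 - 1}{2 \left(-4\right)} \left(- \frac{3}{7} + \frac{\left(-1\right) 0}{7}\right) = \frac{1}{2} \left(- \frac{1}{4}\right) 4 \left(- \frac{3}{7} + \frac{1}{7} \cdot 0\right) = - \frac{- \frac{3}{7} + 0}{2} = \left(- \frac{1}{2}\right) \left(- \frac{3}{7}\right) = \frac{3}{14}$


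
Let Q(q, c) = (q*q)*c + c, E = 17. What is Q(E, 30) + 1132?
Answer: 9832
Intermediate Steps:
Q(q, c) = c + c*q² (Q(q, c) = q²*c + c = c*q² + c = c + c*q²)
Q(E, 30) + 1132 = 30*(1 + 17²) + 1132 = 30*(1 + 289) + 1132 = 30*290 + 1132 = 8700 + 1132 = 9832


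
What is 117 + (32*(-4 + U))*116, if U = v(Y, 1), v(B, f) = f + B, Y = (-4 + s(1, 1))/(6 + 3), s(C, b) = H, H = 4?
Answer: -11019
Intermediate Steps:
s(C, b) = 4
Y = 0 (Y = (-4 + 4)/(6 + 3) = 0/9 = 0*(⅑) = 0)
v(B, f) = B + f
U = 1 (U = 0 + 1 = 1)
117 + (32*(-4 + U))*116 = 117 + (32*(-4 + 1))*116 = 117 + (32*(-3))*116 = 117 - 96*116 = 117 - 11136 = -11019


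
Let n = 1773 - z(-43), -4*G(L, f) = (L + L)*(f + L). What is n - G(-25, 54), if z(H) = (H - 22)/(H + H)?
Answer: 60619/43 ≈ 1409.7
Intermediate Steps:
G(L, f) = -L*(L + f)/2 (G(L, f) = -(L + L)*(f + L)/4 = -2*L*(L + f)/4 = -L*(L + f)/2)
z(H) = (-22 + H)/(2*H) (z(H) = (-22 + H)/((2*H)) = (-22 + H)*(1/(2*H)) = (-22 + H)/(2*H))
n = 152413/86 (n = 1773 - (-22 - 43)/(2*(-43)) = 1773 - (-1)*(-65)/(2*43) = 1773 - 1*65/86 = 1773 - 65/86 = 152413/86 ≈ 1772.2)
n - G(-25, 54) = 152413/86 - (-1)*(-25)*(-25 + 54)/2 = 152413/86 - (-1)*(-25)*29/2 = 152413/86 - 1*725/2 = 152413/86 - 725/2 = 60619/43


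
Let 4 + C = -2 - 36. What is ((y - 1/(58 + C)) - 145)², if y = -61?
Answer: 10870209/256 ≈ 42462.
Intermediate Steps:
C = -42 (C = -4 + (-2 - 36) = -4 - 38 = -42)
((y - 1/(58 + C)) - 145)² = ((-61 - 1/(58 - 42)) - 145)² = ((-61 - 1/16) - 145)² = (-977/16 - 145)² = (-3297/16)² = 10870209/256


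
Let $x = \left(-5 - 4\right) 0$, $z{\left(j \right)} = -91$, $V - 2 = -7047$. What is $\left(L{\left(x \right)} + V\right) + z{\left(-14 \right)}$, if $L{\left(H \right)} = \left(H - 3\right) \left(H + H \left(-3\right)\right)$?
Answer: $-7136$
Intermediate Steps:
$V = -7045$ ($V = 2 - 7047 = -7045$)
$x = 0$ ($x = \left(-9\right) 0 = 0$)
$L{\left(H \right)} = - 2 H \left(-3 + H\right)$ ($L{\left(H \right)} = \left(-3 + H\right) \left(H - 3 H\right) = \left(-3 + H\right) \left(- 2 H\right) = - 2 H \left(-3 + H\right)$)
$\left(L{\left(x \right)} + V\right) + z{\left(-14 \right)} = \left(2 \cdot 0 \left(3 - 0\right) - 7045\right) - 91 = \left(2 \cdot 0 \left(3 + 0\right) - 7045\right) - 91 = \left(2 \cdot 0 \cdot 3 - 7045\right) - 91 = \left(0 - 7045\right) - 91 = -7045 - 91 = -7136$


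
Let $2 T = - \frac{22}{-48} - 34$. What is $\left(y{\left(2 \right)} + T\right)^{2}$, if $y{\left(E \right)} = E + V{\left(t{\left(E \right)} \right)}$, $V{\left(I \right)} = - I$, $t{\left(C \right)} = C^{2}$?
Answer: $\frac{811801}{2304} \approx 352.34$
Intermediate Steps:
$T = - \frac{805}{48}$ ($T = \frac{- \frac{22}{-48} - 34}{2} = \frac{\left(-22\right) \left(- \frac{1}{48}\right) - 34}{2} = \frac{\frac{11}{24} - 34}{2} = \frac{1}{2} \left(- \frac{805}{24}\right) = - \frac{805}{48} \approx -16.771$)
$y{\left(E \right)} = E - E^{2}$
$\left(y{\left(2 \right)} + T\right)^{2} = \left(2 \left(1 - 2\right) - \frac{805}{48}\right)^{2} = \left(2 \left(-1\right) - \frac{805}{48}\right)^{2} = \left(-2 - \frac{805}{48}\right)^{2} = \left(- \frac{901}{48}\right)^{2} = \frac{811801}{2304}$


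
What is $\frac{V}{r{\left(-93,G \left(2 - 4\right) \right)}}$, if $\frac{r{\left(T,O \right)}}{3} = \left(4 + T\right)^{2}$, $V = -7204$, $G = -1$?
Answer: $- \frac{7204}{23763} \approx -0.30316$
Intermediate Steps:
$r{\left(T,O \right)} = 3 \left(4 + T\right)^{2}$
$\frac{V}{r{\left(-93,G \left(2 - 4\right) \right)}} = - \frac{7204}{3 \left(4 - 93\right)^{2}} = - \frac{7204}{3 \left(-89\right)^{2}} = - \frac{7204}{3 \cdot 7921} = - \frac{7204}{23763}$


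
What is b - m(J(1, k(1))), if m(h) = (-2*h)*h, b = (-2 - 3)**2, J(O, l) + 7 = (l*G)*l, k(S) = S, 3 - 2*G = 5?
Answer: 153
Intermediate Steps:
G = -1 (G = 3/2 - 1/2*5 = 3/2 - 5/2 = -1)
J(O, l) = -7 - l**2 (J(O, l) = -7 + (l*(-1))*l = -7 + (-l)*l = -7 - l**2)
b = 25 (b = (-5)**2 = 25)
m(h) = -2*h**2
b - m(J(1, k(1))) = 25 - (-2)*(-7 - 1*1**2)**2 = 25 - (-2)*(-7 - 1*1)**2 = 25 - (-2)*(-7 - 1)**2 = 25 - (-2)*(-8)**2 = 25 - (-2)*64 = 25 - 1*(-128) = 25 + 128 = 153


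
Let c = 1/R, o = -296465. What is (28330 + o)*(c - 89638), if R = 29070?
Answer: 139739984892193/5814 ≈ 2.4035e+10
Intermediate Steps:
c = 1/29070 ≈ 3.4400e-5
(28330 + o)*(c - 89638) = (28330 - 296465)*(1/29070 - 89638) = -268135*(-2605776659/29070) = 139739984892193/5814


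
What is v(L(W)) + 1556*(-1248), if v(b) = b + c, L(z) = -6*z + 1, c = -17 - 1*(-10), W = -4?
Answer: -1941870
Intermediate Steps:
c = -7 (c = -17 + 10 = -7)
L(z) = 1 - 6*z
v(b) = -7 + b (v(b) = b - 7 = -7 + b)
v(L(W)) + 1556*(-1248) = (-7 + (1 - 6*(-4))) + 1556*(-1248) = (-7 + (1 + 24)) - 1941888 = (-7 + 25) - 1941888 = 18 - 1941888 = -1941870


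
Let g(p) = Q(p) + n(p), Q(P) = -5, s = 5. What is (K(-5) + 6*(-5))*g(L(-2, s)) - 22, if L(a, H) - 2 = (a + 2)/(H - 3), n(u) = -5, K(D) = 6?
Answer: 218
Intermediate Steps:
L(a, H) = 2 + (2 + a)/(-3 + H) (L(a, H) = 2 + (a + 2)/(H - 3) = 2 + (2 + a)/(-3 + H))
g(p) = -10 (g(p) = -5 - 5 = -10)
(K(-5) + 6*(-5))*g(L(-2, s)) - 22 = (6 + 6*(-5))*(-10) - 22 = (6 - 30)*(-10) - 22 = -24*(-10) - 22 = 240 - 22 = 218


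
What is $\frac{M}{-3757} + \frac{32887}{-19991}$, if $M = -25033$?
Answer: $\frac{376878244}{75106187} \approx 5.0179$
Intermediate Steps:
$\frac{M}{-3757} + \frac{32887}{-19991} = - \frac{25033}{-3757} + \frac{32887}{-19991} = \left(-25033\right) \left(- \frac{1}{3757}\right) + 32887 \left(- \frac{1}{19991}\right) = \frac{25033}{3757} - \frac{32887}{19991} = \frac{376878244}{75106187}$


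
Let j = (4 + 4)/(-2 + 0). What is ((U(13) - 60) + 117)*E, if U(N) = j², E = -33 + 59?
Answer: 1898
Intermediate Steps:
E = 26
j = -4 (j = 8/(-2) = 8*(-½) = -4)
U(N) = 16 (U(N) = (-4)² = 16)
((U(13) - 60) + 117)*E = ((16 - 60) + 117)*26 = (-44 + 117)*26 = 73*26 = 1898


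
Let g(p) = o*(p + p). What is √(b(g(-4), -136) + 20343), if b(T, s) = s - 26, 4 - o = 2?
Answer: 31*√21 ≈ 142.06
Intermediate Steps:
o = 2 (o = 4 - 1*2 = 4 - 2 = 2)
g(p) = 4*p (g(p) = 2*(p + p) = 2*(2*p) = 4*p)
b(T, s) = -26 + s
√(b(g(-4), -136) + 20343) = √((-26 - 136) + 20343) = √(-162 + 20343) = √20181 = 31*√21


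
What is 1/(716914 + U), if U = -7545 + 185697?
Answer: 1/895066 ≈ 1.1172e-6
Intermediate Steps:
U = 178152
1/(716914 + U) = 1/(716914 + 178152) = 1/895066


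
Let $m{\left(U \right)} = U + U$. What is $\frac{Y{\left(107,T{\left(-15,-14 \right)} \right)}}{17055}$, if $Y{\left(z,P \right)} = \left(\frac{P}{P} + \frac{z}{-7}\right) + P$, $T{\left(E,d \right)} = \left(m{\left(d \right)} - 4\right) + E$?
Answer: $- \frac{143}{39795} \approx -0.0035934$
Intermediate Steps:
$m{\left(U \right)} = 2 U$
$T{\left(E,d \right)} = -4 + E + 2 d$ ($T{\left(E,d \right)} = \left(2 d - 4\right) + E = \left(-4 + 2 d\right) + E = -4 + E + 2 d$)
$Y{\left(z,P \right)} = 1 + P - \frac{z}{7}$ ($Y{\left(z,P \right)} = \left(1 + z \left(- \frac{1}{7}\right)\right) + P = \left(1 - \frac{z}{7}\right) + P = 1 + P - \frac{z}{7}$)
$\frac{Y{\left(107,T{\left(-15,-14 \right)} \right)}}{17055} = \frac{1 - 47 - \frac{107}{7}}{17055} = \left(1 - 47 - \frac{107}{7}\right) \frac{1}{17055} = \left(- \frac{429}{7}\right) \frac{1}{17055} = - \frac{143}{39795}$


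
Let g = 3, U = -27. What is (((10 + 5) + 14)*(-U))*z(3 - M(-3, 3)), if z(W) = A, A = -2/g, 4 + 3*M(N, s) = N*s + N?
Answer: -522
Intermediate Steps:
M(N, s) = -4/3 + N/3 + N*s/3 (M(N, s) = -4/3 + (N*s + N)/3 = -4/3 + (N + N*s)/3 = -4/3 + (N/3 + N*s/3) = -4/3 + N/3 + N*s/3)
A = -⅔ (A = -2/3 = -2*⅓ = -⅔ ≈ -0.66667)
z(W) = -⅔
(((10 + 5) + 14)*(-U))*z(3 - M(-3, 3)) = (((10 + 5) + 14)*(-1*(-27)))*(-⅔) = ((15 + 14)*27)*(-⅔) = (29*27)*(-⅔) = 783*(-⅔) = -522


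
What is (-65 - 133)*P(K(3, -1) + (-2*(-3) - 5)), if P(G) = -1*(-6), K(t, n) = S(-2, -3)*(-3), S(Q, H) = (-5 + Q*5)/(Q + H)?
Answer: -1188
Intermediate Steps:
S(Q, H) = (-5 + 5*Q)/(H + Q)
K(t, n) = -9 (K(t, n) = (5*(-1 - 2)/(-3 - 2))*(-3) = (5*(-3)/(-5))*(-3) = (5*(-1/5)*(-3))*(-3) = 3*(-3) = -9)
P(G) = 6
(-65 - 133)*P(K(3, -1) + (-2*(-3) - 5)) = (-65 - 133)*6 = -198*6 = -1188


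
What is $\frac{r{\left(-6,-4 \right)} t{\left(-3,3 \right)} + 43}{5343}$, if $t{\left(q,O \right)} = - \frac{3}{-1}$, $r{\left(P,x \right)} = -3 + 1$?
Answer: $\frac{37}{5343} \approx 0.0069249$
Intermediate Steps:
$r{\left(P,x \right)} = -2$
$t{\left(q,O \right)} = 3$ ($t{\left(q,O \right)} = \left(-3\right) \left(-1\right) = 3$)
$\frac{r{\left(-6,-4 \right)} t{\left(-3,3 \right)} + 43}{5343} = \frac{\left(-2\right) 3 + 43}{5343} = \left(-6 + 43\right) \frac{1}{5343} = 37 \cdot \frac{1}{5343} = \frac{37}{5343}$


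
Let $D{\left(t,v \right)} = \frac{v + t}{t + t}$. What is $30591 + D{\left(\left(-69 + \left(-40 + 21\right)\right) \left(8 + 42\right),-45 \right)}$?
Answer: $\frac{53841049}{1760} \approx 30592.0$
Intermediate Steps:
$D{\left(t,v \right)} = \frac{t + v}{2 t}$
$30591 + D{\left(\left(-69 + \left(-40 + 21\right)\right) \left(8 + 42\right),-45 \right)} = 30591 + \frac{\left(-69 + \left(-40 + 21\right)\right) \left(8 + 42\right) - 45}{2 \left(-69 + \left(-40 + 21\right)\right) \left(8 + 42\right)} = 30591 + \frac{\left(-69 - 19\right) 50 - 45}{2 \left(-69 - 19\right) 50} = 30591 + \frac{\left(-88\right) 50 - 45}{2 \left(\left(-88\right) 50\right)} = 30591 + \frac{-4400 - 45}{2 \left(-4400\right)} = 30591 + \frac{1}{2} \left(- \frac{1}{4400}\right) \left(-4445\right) = 30591 + \frac{889}{1760} = \frac{53841049}{1760}$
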